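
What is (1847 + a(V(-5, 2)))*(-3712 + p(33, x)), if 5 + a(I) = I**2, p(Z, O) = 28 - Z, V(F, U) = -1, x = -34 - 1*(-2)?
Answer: -6850431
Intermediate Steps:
x = -32 (x = -34 + 2 = -32)
a(I) = -5 + I**2
(1847 + a(V(-5, 2)))*(-3712 + p(33, x)) = (1847 + (-5 + (-1)**2))*(-3712 + (28 - 1*33)) = (1847 + (-5 + 1))*(-3712 + (28 - 33)) = (1847 - 4)*(-3712 - 5) = 1843*(-3717) = -6850431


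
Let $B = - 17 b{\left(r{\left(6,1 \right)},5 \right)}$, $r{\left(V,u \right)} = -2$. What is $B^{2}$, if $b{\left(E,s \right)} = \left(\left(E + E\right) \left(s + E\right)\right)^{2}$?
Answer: $5992704$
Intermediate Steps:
$b{\left(E,s \right)} = 4 E^{2} \left(E + s\right)^{2}$ ($b{\left(E,s \right)} = \left(2 E \left(E + s\right)\right)^{2} = 4 E^{2} \left(E + s\right)^{2}$)
$B = -2448$ ($B = - 17 \cdot 4 \left(-2\right)^{2} \left(-2 + 5\right)^{2} = - 17 \cdot 4 \cdot 4 \cdot 3^{2} = - 17 \cdot 4 \cdot 4 \cdot 9 = \left(-17\right) 144 = -2448$)
$B^{2} = \left(-2448\right)^{2} = 5992704$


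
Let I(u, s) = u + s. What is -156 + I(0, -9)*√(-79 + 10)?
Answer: -156 - 9*I*√69 ≈ -156.0 - 74.76*I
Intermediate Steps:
I(u, s) = s + u
-156 + I(0, -9)*√(-79 + 10) = -156 + (-9 + 0)*√(-79 + 10) = -156 - 9*I*√69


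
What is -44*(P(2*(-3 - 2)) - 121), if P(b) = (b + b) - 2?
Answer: 6292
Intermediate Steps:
P(b) = -2 + 2*b (P(b) = 2*b - 2 = -2 + 2*b)
-44*(P(2*(-3 - 2)) - 121) = -44*((-2 + 2*(2*(-3 - 2))) - 121) = -44*((-2 + 2*(2*(-5))) - 121) = -44*((-2 + 2*(-10)) - 121) = -44*((-2 - 20) - 121) = -44*(-22 - 121) = -44*(-143) = 6292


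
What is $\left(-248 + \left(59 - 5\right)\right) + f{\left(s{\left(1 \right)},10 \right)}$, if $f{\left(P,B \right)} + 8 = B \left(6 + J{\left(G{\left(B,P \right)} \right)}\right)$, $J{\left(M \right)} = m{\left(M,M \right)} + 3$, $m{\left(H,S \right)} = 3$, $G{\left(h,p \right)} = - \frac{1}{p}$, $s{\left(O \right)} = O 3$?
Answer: $-82$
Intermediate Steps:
$s{\left(O \right)} = 3 O$
$J{\left(M \right)} = 6$ ($J{\left(M \right)} = 3 + 3 = 6$)
$f{\left(P,B \right)} = -8 + 12 B$ ($f{\left(P,B \right)} = -8 + B \left(6 + 6\right) = -8 + B 12 = -8 + 12 B$)
$\left(-248 + \left(59 - 5\right)\right) + f{\left(s{\left(1 \right)},10 \right)} = \left(-248 + \left(59 - 5\right)\right) + \left(-8 + 12 \cdot 10\right) = \left(-248 + \left(59 - 5\right)\right) + \left(-8 + 120\right) = \left(-248 + 54\right) + 112 = -194 + 112 = -82$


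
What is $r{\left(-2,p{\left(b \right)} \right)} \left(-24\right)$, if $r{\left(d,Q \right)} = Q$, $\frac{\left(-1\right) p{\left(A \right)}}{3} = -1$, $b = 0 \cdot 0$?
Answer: $-72$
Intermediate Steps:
$b = 0$
$p{\left(A \right)} = 3$ ($p{\left(A \right)} = \left(-3\right) \left(-1\right) = 3$)
$r{\left(-2,p{\left(b \right)} \right)} \left(-24\right) = 3 \left(-24\right) = -72$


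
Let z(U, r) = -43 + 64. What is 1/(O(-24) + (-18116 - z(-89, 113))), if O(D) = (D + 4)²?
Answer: -1/17737 ≈ -5.6379e-5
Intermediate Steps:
z(U, r) = 21
O(D) = (4 + D)²
1/(O(-24) + (-18116 - z(-89, 113))) = 1/((4 - 24)² + (-18116 - 1*21)) = 1/((-20)² + (-18116 - 21)) = 1/(400 - 18137) = 1/(-17737) = -1/17737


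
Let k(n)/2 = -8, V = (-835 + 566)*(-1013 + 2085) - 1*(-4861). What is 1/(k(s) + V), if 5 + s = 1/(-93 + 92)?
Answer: -1/283523 ≈ -3.5270e-6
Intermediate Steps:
V = -283507 (V = -269*1072 + 4861 = -288368 + 4861 = -283507)
s = -6 (s = -5 + 1/(-93 + 92) = -5 + 1/(-1) = -5 - 1 = -6)
k(n) = -16 (k(n) = 2*(-8) = -16)
1/(k(s) + V) = 1/(-16 - 283507) = 1/(-283523) = -1/283523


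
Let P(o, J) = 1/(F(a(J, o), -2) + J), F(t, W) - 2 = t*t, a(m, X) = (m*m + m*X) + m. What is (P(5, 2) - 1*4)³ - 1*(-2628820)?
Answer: 46203018697681/17576000 ≈ 2.6288e+6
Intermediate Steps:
a(m, X) = m + m² + X*m (a(m, X) = (m² + X*m) + m = m + m² + X*m)
F(t, W) = 2 + t² (F(t, W) = 2 + t*t = 2 + t²)
P(o, J) = 1/(2 + J + J²*(1 + J + o)²) (P(o, J) = 1/((2 + (J*(1 + o + J))²) + J) = 1/((2 + (J*(1 + J + o))²) + J) = 1/((2 + J²*(1 + J + o)²) + J) = 1/(2 + J + J²*(1 + J + o)²))
(P(5, 2) - 1*4)³ - 1*(-2628820) = (1/(2 + 2 + 2²*(1 + 2 + 5)²) - 1*4)³ - 1*(-2628820) = (1/(2 + 2 + 4*8²) - 4)³ + 2628820 = (1/(2 + 2 + 4*64) - 4)³ + 2628820 = (1/(2 + 2 + 256) - 4)³ + 2628820 = (1/260 - 4)³ + 2628820 = (-1039/260)³ + 2628820 = -1121622319/17576000 + 2628820 = 46203018697681/17576000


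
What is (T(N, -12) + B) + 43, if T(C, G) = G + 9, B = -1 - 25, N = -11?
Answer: 14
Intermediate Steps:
B = -26
T(C, G) = 9 + G
(T(N, -12) + B) + 43 = ((9 - 12) - 26) + 43 = (-3 - 26) + 43 = -29 + 43 = 14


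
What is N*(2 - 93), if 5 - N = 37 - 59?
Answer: -2457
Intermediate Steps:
N = 27 (N = 5 - (37 - 59) = 5 - 1*(-22) = 5 + 22 = 27)
N*(2 - 93) = 27*(2 - 93) = 27*(-91) = -2457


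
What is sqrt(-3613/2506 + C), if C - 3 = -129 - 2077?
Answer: I*sqrt(13843973486)/2506 ≈ 46.951*I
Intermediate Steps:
C = -2203 (C = 3 + (-129 - 2077) = 3 - 2206 = -2203)
sqrt(-3613/2506 + C) = sqrt(-3613/2506 - 2203) = sqrt(-5524331/2506) = I*sqrt(13843973486)/2506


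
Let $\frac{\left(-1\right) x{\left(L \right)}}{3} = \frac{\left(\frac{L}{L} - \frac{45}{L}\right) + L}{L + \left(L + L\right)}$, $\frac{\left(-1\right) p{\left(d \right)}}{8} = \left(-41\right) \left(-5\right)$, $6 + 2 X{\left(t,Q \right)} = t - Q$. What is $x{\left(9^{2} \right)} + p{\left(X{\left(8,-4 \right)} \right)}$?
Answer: $- \frac{1196293}{729} \approx -1641.0$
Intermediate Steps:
$X{\left(t,Q \right)} = -3 + \frac{t}{2} - \frac{Q}{2}$ ($X{\left(t,Q \right)} = -3 + \frac{t - Q}{2} = -3 - \left(\frac{Q}{2} - \frac{t}{2}\right) = -3 + \frac{t}{2} - \frac{Q}{2}$)
$p{\left(d \right)} = -1640$ ($p{\left(d \right)} = - 8 \left(\left(-41\right) \left(-5\right)\right) = \left(-8\right) 205 = -1640$)
$x{\left(L \right)} = - \frac{1 + L - \frac{45}{L}}{L}$ ($x{\left(L \right)} = - 3 \frac{\left(\frac{L}{L} - \frac{45}{L}\right) + L}{L + \left(L + L\right)} = - 3 \frac{\left(1 - \frac{45}{L}\right) + L}{L + 2 L} = - 3 \frac{1 + L - \frac{45}{L}}{3 L} = - \frac{1 + L - \frac{45}{L}}{L}$)
$x{\left(9^{2} \right)} + p{\left(X{\left(8,-4 \right)} \right)} = \frac{45 - 9^{2} - \left(9^{2}\right)^{2}}{6561} - 1640 = \frac{45 - 81 - 81^{2}}{6561} - 1640 = \frac{45 - 81 - 6561}{6561} - 1640 = \frac{1}{6561} \left(-6597\right) - 1640 = - \frac{733}{729} - 1640 = - \frac{1196293}{729}$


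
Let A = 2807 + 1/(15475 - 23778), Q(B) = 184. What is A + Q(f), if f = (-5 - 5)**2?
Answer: 24834272/8303 ≈ 2991.0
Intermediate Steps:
f = 100 (f = (-10)**2 = 100)
A = 23306520/8303 (A = 2807 + 1/(-8303) = 2807 - 1/8303 = 23306520/8303 ≈ 2807.0)
A + Q(f) = 23306520/8303 + 184 = 24834272/8303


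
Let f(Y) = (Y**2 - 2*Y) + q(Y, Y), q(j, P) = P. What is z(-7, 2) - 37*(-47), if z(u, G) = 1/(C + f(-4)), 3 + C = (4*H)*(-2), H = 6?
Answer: 53908/31 ≈ 1739.0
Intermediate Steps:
f(Y) = Y**2 - Y (f(Y) = (Y**2 - 2*Y) + Y = Y**2 - Y)
C = -51 (C = -3 + (4*6)*(-2) = -3 + 24*(-2) = -3 - 48 = -51)
z(u, G) = -1/31 (z(u, G) = 1/(-51 - 4*(-1 - 4)) = 1/(-51 - 4*(-5)) = 1/(-51 + 20) = 1/(-31) = -1/31)
z(-7, 2) - 37*(-47) = -1/31 - 37*(-47) = -1/31 + 1739 = 53908/31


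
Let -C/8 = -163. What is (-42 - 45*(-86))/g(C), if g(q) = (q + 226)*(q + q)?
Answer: 319/332520 ≈ 0.00095934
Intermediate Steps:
C = 1304 (C = -8*(-163) = 1304)
g(q) = 2*q*(226 + q) (g(q) = (226 + q)*(2*q) = 2*q*(226 + q))
(-42 - 45*(-86))/g(C) = (-42 - 45*(-86))/((2*1304*(226 + 1304))) = (-42 + 3870)/((2*1304*1530)) = 3828/3990240 = 3828*(1/3990240) = 319/332520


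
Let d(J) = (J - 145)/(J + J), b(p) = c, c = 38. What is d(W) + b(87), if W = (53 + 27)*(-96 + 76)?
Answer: 24669/640 ≈ 38.545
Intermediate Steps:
b(p) = 38
W = -1600 (W = 80*(-20) = -1600)
d(J) = (-145 + J)/(2*J) (d(J) = (-145 + J)/((2*J)) = (-145 + J)*(1/(2*J)) = (-145 + J)/(2*J))
d(W) + b(87) = (½)*(-145 - 1600)/(-1600) + 38 = (½)*(-1/1600)*(-1745) + 38 = 349/640 + 38 = 24669/640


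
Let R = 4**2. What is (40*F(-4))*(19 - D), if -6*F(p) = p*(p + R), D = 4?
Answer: 4800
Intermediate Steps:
R = 16
F(p) = -p*(16 + p)/6 (F(p) = -p*(p + 16)/6 = -p*(16 + p)/6)
(40*F(-4))*(19 - D) = (40*(-1/6*(-4)*(16 - 4)))*(19 - 1*4) = (40*(-1/6*(-4)*12))*(19 - 4) = (40*8)*15 = 320*15 = 4800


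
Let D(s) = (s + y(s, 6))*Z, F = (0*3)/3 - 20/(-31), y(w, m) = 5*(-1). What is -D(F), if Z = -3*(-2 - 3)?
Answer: 2025/31 ≈ 65.323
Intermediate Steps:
y(w, m) = -5
Z = 15 (Z = -3*(-5) = 15)
F = 20/31 (F = 0*(⅓) - 20*(-1/31) = 0 + 20/31 = 20/31 ≈ 0.64516)
D(s) = -75 + 15*s (D(s) = (s - 5)*15 = (-5 + s)*15 = -75 + 15*s)
-D(F) = -(-75 + 15*(20/31)) = -(-75 + 300/31) = -1*(-2025/31) = 2025/31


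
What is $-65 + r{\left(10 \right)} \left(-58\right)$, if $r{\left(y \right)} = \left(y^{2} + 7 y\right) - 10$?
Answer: $-9345$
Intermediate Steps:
$r{\left(y \right)} = -10 + y^{2} + 7 y$
$-65 + r{\left(10 \right)} \left(-58\right) = -65 + \left(-10 + 10^{2} + 7 \cdot 10\right) \left(-58\right) = -65 + \left(-10 + 100 + 70\right) \left(-58\right) = -65 + 160 \left(-58\right) = -65 - 9280 = -9345$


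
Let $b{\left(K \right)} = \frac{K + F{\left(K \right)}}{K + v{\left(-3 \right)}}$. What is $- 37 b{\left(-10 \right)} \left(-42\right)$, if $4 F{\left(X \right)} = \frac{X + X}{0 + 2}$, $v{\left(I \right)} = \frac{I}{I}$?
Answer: $\frac{6475}{3} \approx 2158.3$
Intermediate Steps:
$v{\left(I \right)} = 1$
$F{\left(X \right)} = \frac{X}{4}$ ($F{\left(X \right)} = \frac{\left(X + X\right) \frac{1}{0 + 2}}{4} = \frac{2 X \frac{1}{2}}{4} = \frac{X}{4}$)
$b{\left(K \right)} = \frac{5 K}{4 \left(1 + K\right)}$ ($b{\left(K \right)} = \frac{K + \frac{K}{4}}{K + 1} = \frac{\frac{5}{4} K}{1 + K} = \frac{5 K}{4 \left(1 + K\right)}$)
$- 37 b{\left(-10 \right)} \left(-42\right) = - 37 \cdot \frac{5}{4} \left(-10\right) \frac{1}{1 - 10} \left(-42\right) = - 37 \cdot \frac{5}{4} \left(-10\right) \frac{1}{-9} \left(-42\right) = - 37 \cdot \frac{5}{4} \left(-10\right) \left(- \frac{1}{9}\right) \left(-42\right) = \left(-37\right) \frac{25}{18} \left(-42\right) = \left(- \frac{925}{18}\right) \left(-42\right) = \frac{6475}{3}$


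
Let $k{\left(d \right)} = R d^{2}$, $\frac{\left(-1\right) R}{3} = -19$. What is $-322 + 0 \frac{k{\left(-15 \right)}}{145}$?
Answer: $-322$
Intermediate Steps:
$R = 57$ ($R = \left(-3\right) \left(-19\right) = 57$)
$k{\left(d \right)} = 57 d^{2}$
$-322 + 0 \frac{k{\left(-15 \right)}}{145} = -322 + 0 \frac{57 \left(-15\right)^{2}}{145} = -322 + 0 \cdot 57 \cdot 225 \cdot \frac{1}{145} = -322 + 0 \cdot 12825 \cdot \frac{1}{145} = -322 + 0 \cdot \frac{2565}{29} = -322 + 0 = -322$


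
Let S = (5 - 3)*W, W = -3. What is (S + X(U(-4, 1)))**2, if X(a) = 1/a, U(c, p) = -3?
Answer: 361/9 ≈ 40.111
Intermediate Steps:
S = -6 (S = (5 - 3)*(-3) = 2*(-3) = -6)
(S + X(U(-4, 1)))**2 = (-6 + 1/(-3))**2 = (-6 - 1/3)**2 = (-19/3)**2 = 361/9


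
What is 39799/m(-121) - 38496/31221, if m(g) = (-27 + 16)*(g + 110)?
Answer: 412635521/1259247 ≈ 327.68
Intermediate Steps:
m(g) = -1210 - 11*g (m(g) = -11*(110 + g) = -1210 - 11*g)
39799/m(-121) - 38496/31221 = 39799/(-1210 - 11*(-121)) - 38496/31221 = 39799/(-1210 + 1331) - 38496*1/31221 = 39799/121 - 12832/10407 = 412635521/1259247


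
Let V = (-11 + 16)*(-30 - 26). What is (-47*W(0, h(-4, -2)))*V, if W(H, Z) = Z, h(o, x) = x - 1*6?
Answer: -105280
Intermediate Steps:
h(o, x) = -6 + x (h(o, x) = x - 6 = -6 + x)
V = -280 (V = 5*(-56) = -280)
(-47*W(0, h(-4, -2)))*V = -47*(-6 - 2)*(-280) = -47*(-8)*(-280) = 376*(-280) = -105280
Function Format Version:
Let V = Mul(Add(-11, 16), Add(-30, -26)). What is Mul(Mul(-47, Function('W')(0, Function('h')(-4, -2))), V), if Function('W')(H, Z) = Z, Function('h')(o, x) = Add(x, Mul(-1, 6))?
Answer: -105280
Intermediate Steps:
Function('h')(o, x) = Add(-6, x) (Function('h')(o, x) = Add(x, -6) = Add(-6, x))
V = -280 (V = Mul(5, -56) = -280)
Mul(Mul(-47, Function('W')(0, Function('h')(-4, -2))), V) = Mul(Mul(-47, Add(-6, -2)), -280) = Mul(Mul(-47, -8), -280) = Mul(376, -280) = -105280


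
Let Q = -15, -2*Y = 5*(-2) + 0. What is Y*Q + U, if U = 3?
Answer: -72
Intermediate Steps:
Y = 5 (Y = -(5*(-2) + 0)/2 = -(-10 + 0)/2 = -1/2*(-10) = 5)
Y*Q + U = 5*(-15) + 3 = -75 + 3 = -72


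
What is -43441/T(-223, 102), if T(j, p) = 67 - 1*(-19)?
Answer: -43441/86 ≈ -505.13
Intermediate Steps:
T(j, p) = 86 (T(j, p) = 67 + 19 = 86)
-43441/T(-223, 102) = -43441/86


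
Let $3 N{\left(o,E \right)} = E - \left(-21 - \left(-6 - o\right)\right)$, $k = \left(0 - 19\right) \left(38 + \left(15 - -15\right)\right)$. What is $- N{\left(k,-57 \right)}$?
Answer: $- \frac{1250}{3} \approx -416.67$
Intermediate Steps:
$k = -1292$ ($k = - 19 \left(38 + \left(15 + 15\right)\right) = - 19 \left(38 + 30\right) = \left(-19\right) 68 = -1292$)
$N{\left(o,E \right)} = 5 - \frac{o}{3} + \frac{E}{3}$ ($N{\left(o,E \right)} = \frac{E - \left(-21 - \left(-6 - o\right)\right)}{3} = \frac{E - \left(-21 + \left(6 + o\right)\right)}{3} = \frac{E - \left(-15 + o\right)}{3} = \frac{15 + E - o}{3} = 5 - \frac{o}{3} + \frac{E}{3}$)
$- N{\left(k,-57 \right)} = - (5 - - \frac{1292}{3} + \frac{1}{3} \left(-57\right)) = - (5 + \frac{1292}{3} - 19) = \left(-1\right) \frac{1250}{3} = - \frac{1250}{3}$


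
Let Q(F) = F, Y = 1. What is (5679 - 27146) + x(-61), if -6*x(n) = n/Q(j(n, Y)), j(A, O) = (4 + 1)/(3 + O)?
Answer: -321883/15 ≈ -21459.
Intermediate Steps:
j(A, O) = 5/(3 + O)
x(n) = -2*n/15 (x(n) = -n/(6*(5/(3 + 1))) = -n/(6*(5/4)) = -n/(6*(5*(¼))) = -n/(6*5/4) = -n*4/(6*5) = -2*n/15)
(5679 - 27146) + x(-61) = (5679 - 27146) - 2/15*(-61) = -21467 + 122/15 = -321883/15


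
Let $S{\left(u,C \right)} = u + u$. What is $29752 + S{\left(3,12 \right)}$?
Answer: $29758$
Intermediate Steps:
$S{\left(u,C \right)} = 2 u$
$29752 + S{\left(3,12 \right)} = 29752 + 2 \cdot 3 = 29752 + 6 = 29758$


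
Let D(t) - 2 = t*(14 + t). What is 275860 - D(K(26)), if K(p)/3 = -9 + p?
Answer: 272543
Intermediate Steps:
K(p) = -27 + 3*p (K(p) = 3*(-9 + p) = -27 + 3*p)
D(t) = 2 + t*(14 + t)
275860 - D(K(26)) = 275860 - (2 + (-27 + 3*26)² + 14*(-27 + 3*26)) = 275860 - (2 + (-27 + 78)² + 14*(-27 + 78)) = 275860 - (2 + 51² + 14*51) = 275860 - (2 + 2601 + 714) = 275860 - 1*3317 = 275860 - 3317 = 272543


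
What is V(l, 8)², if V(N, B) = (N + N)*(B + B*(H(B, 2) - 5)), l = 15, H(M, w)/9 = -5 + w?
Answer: 55353600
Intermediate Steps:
H(M, w) = -45 + 9*w (H(M, w) = 9*(-5 + w) = -45 + 9*w)
V(N, B) = -62*B*N (V(N, B) = (N + N)*(B + B*((-45 + 9*2) - 5)) = (2*N)*(B + B*((-45 + 18) - 5)) = (2*N)*(B + B*(-27 - 5)) = (2*N)*(B + B*(-32)) = (2*N)*(B - 32*B) = (2*N)*(-31*B) = -62*B*N)
V(l, 8)² = (-62*8*15)² = (-7440)² = 55353600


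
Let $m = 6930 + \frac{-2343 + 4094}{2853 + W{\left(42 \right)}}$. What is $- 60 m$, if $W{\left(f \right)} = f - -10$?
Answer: $- \frac{241600812}{581} \approx -4.1584 \cdot 10^{5}$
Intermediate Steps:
$W{\left(f \right)} = 10 + f$ ($W{\left(f \right)} = f + 10 = 10 + f$)
$m = \frac{20133401}{2905}$ ($m = 6930 + \frac{-2343 + 4094}{2853 + \left(10 + 42\right)} = 6930 + \frac{1751}{2853 + 52} = 6930 + \frac{1751}{2905} = \frac{20133401}{2905} \approx 6930.6$)
$- 60 m = \left(-60\right) \frac{20133401}{2905} = - \frac{241600812}{581}$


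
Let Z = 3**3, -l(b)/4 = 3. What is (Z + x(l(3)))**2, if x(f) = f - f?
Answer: 729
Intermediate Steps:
l(b) = -12 (l(b) = -4*3 = -12)
x(f) = 0
Z = 27
(Z + x(l(3)))**2 = (27 + 0)**2 = 27**2 = 729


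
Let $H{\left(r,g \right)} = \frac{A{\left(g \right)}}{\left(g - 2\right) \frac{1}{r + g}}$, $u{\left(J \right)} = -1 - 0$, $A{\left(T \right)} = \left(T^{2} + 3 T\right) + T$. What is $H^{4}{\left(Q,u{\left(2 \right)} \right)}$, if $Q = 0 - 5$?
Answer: $1296$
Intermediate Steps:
$A{\left(T \right)} = T^{2} + 4 T$
$Q = -5$
$u{\left(J \right)} = -1$ ($u{\left(J \right)} = -1 + 0 = -1$)
$H{\left(r,g \right)} = \frac{g \left(4 + g\right) \left(g + r\right)}{-2 + g}$ ($H{\left(r,g \right)} = \frac{g \left(4 + g\right)}{\left(g - 2\right) \frac{1}{r + g}} = \frac{g \left(4 + g\right)}{\left(-2 + g\right) \frac{1}{g + r}} = \frac{g \left(4 + g\right)}{\frac{1}{g + r} \left(-2 + g\right)} = g \left(4 + g\right) \frac{g + r}{-2 + g} = \frac{g \left(4 + g\right) \left(g + r\right)}{-2 + g}$)
$H^{4}{\left(Q,u{\left(2 \right)} \right)} = \left(- \frac{\left(4 - 1\right) \left(-1 - 5\right)}{-2 - 1}\right)^{4} = \left(\left(-1\right) \frac{1}{-3} \cdot 3 \left(-6\right)\right)^{4} = \left(\left(-1\right) \left(- \frac{1}{3}\right) 3 \left(-6\right)\right)^{4} = \left(-6\right)^{4} = 1296$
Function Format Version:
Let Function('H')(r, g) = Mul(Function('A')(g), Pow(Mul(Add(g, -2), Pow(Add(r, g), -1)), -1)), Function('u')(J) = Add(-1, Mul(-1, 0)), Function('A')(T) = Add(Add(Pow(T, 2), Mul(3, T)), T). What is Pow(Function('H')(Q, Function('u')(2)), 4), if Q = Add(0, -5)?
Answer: 1296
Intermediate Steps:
Function('A')(T) = Add(Pow(T, 2), Mul(4, T))
Q = -5
Function('u')(J) = -1 (Function('u')(J) = Add(-1, 0) = -1)
Function('H')(r, g) = Mul(g, Pow(Add(-2, g), -1), Add(4, g), Add(g, r)) (Function('H')(r, g) = Mul(Mul(g, Add(4, g)), Pow(Mul(Add(g, -2), Pow(Add(r, g), -1)), -1)) = Mul(Mul(g, Add(4, g)), Pow(Mul(Add(-2, g), Pow(Add(g, r), -1)), -1)) = Mul(Mul(g, Add(4, g)), Pow(Mul(Pow(Add(g, r), -1), Add(-2, g)), -1)) = Mul(Mul(g, Add(4, g)), Mul(Pow(Add(-2, g), -1), Add(g, r))) = Mul(g, Pow(Add(-2, g), -1), Add(4, g), Add(g, r)))
Pow(Function('H')(Q, Function('u')(2)), 4) = Pow(Mul(-1, Pow(Add(-2, -1), -1), Add(4, -1), Add(-1, -5)), 4) = Pow(Mul(-1, Pow(-3, -1), 3, -6), 4) = Pow(Mul(-1, Rational(-1, 3), 3, -6), 4) = Pow(-6, 4) = 1296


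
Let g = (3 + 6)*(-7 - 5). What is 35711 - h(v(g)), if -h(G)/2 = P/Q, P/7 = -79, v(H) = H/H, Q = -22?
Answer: 393374/11 ≈ 35761.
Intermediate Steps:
g = -108 (g = 9*(-12) = -108)
v(H) = 1
P = -553 (P = 7*(-79) = -553)
h(G) = -553/11 (h(G) = -(-1106)/(-22) = -(-1106)*(-1)/22 = -2*553/22 = -553/11)
35711 - h(v(g)) = 35711 - 1*(-553/11) = 35711 + 553/11 = 393374/11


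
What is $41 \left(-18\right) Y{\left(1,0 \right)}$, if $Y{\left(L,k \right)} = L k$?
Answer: $0$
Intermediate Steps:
$41 \left(-18\right) Y{\left(1,0 \right)} = 41 \left(-18\right) 1 \cdot 0 = \left(-738\right) 0 = 0$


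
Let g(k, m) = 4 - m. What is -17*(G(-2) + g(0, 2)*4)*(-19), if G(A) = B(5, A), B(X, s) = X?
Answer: 4199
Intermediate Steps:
G(A) = 5
-17*(G(-2) + g(0, 2)*4)*(-19) = -17*(5 + (4 - 1*2)*4)*(-19) = -17*(5 + (4 - 2)*4)*(-19) = -17*(5 + 2*4)*(-19) = -17*(5 + 8)*(-19) = -17*13*(-19) = -221*(-19) = 4199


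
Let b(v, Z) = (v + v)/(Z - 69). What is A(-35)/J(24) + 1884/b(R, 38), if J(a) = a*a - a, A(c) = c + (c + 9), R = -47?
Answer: 16116637/25944 ≈ 621.21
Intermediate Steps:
b(v, Z) = 2*v/(-69 + Z) (b(v, Z) = (2*v)/(-69 + Z) = 2*v/(-69 + Z))
A(c) = 9 + 2*c (A(c) = c + (9 + c) = 9 + 2*c)
J(a) = a**2 - a
A(-35)/J(24) + 1884/b(R, 38) = (9 + 2*(-35))/((24*(-1 + 24))) + 1884/((2*(-47)/(-69 + 38))) = (9 - 70)/((24*23)) + 1884/((2*(-47)/(-31))) = -61/552 + 1884/((2*(-47)*(-1/31))) = -61*1/552 + 1884/(94/31) = -61/552 + 1884*(31/94) = -61/552 + 29202/47 = 16116637/25944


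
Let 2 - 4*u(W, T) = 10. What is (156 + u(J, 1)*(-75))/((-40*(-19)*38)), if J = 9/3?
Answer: 153/14440 ≈ 0.010596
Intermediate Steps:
J = 3 (J = 9*(⅓) = 3)
u(W, T) = -2 (u(W, T) = ½ - ¼*10 = ½ - 5/2 = -2)
(156 + u(J, 1)*(-75))/((-40*(-19)*38)) = (156 - 2*(-75))/((-40*(-19)*38)) = (156 + 150)/((760*38)) = 306/28880 = 306*(1/28880) = 153/14440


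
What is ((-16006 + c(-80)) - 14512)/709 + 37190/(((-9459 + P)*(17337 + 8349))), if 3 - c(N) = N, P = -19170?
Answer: -11190422371300/260686713123 ≈ -42.927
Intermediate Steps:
c(N) = 3 - N
((-16006 + c(-80)) - 14512)/709 + 37190/(((-9459 + P)*(17337 + 8349))) = ((-16006 + (3 - 1*(-80))) - 14512)/709 + 37190/(((-9459 - 19170)*(17337 + 8349))) = ((-16006 + (3 + 80)) - 14512)*(1/709) + 37190/((-28629*25686)) = ((-16006 + 83) - 14512)*(1/709) + 37190/(-735364494) = (-15923 - 14512)*(1/709) + 37190*(-1/735364494) = -30435*1/709 - 18595/367682247 = -30435/709 - 18595/367682247 = -11190422371300/260686713123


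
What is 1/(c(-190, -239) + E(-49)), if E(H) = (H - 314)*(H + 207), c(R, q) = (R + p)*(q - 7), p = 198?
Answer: -1/59322 ≈ -1.6857e-5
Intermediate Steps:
c(R, q) = (-7 + q)*(198 + R) (c(R, q) = (R + 198)*(q - 7) = (198 + R)*(-7 + q) = (-7 + q)*(198 + R))
E(H) = (-314 + H)*(207 + H)
1/(c(-190, -239) + E(-49)) = 1/((-1386 - 7*(-190) + 198*(-239) - 190*(-239)) + (-64998 + (-49)² - 107*(-49))) = 1/((-1386 + 1330 - 47322 + 45410) + (-64998 + 2401 + 5243)) = 1/(-1968 - 57354) = 1/(-59322) = -1/59322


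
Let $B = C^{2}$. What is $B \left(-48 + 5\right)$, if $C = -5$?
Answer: $-1075$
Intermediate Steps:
$B = 25$ ($B = \left(-5\right)^{2} = 25$)
$B \left(-48 + 5\right) = 25 \left(-48 + 5\right) = 25 \left(-43\right) = -1075$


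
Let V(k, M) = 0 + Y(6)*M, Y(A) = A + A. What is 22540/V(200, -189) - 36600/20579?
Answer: -19530695/1666899 ≈ -11.717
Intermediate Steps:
Y(A) = 2*A
V(k, M) = 12*M (V(k, M) = 0 + (2*6)*M = 0 + 12*M = 12*M)
22540/V(200, -189) - 36600/20579 = 22540/((12*(-189))) - 36600/20579 = 22540/(-2268) - 36600*1/20579 = 22540*(-1/2268) - 36600/20579 = -805/81 - 36600/20579 = -19530695/1666899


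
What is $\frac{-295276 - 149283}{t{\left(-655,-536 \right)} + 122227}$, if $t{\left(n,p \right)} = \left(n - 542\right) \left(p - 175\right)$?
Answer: $- \frac{444559}{973294} \approx -0.45676$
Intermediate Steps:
$t{\left(n,p \right)} = \left(-542 + n\right) \left(-175 + p\right)$
$\frac{-295276 - 149283}{t{\left(-655,-536 \right)} + 122227} = \frac{-295276 - 149283}{\left(94850 - -290512 - -114625 - -351080\right) + 122227} = - \frac{444559}{\left(94850 + 290512 + 114625 + 351080\right) + 122227} = - \frac{444559}{851067 + 122227} = - \frac{444559}{973294}$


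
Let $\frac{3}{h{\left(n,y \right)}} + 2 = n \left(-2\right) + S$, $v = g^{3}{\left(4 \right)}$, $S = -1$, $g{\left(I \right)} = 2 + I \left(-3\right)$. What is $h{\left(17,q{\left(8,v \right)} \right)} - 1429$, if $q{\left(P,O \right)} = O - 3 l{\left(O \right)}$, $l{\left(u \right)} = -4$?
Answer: $- \frac{52876}{37} \approx -1429.1$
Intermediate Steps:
$g{\left(I \right)} = 2 - 3 I$
$v = -1000$ ($v = \left(2 - 12\right)^{3} = \left(-10\right)^{3} = -1000$)
$q{\left(P,O \right)} = 12 + O$ ($q{\left(P,O \right)} = O - -12 = O + 12 = 12 + O$)
$h{\left(n,y \right)} = \frac{3}{-3 - 2 n}$ ($h{\left(n,y \right)} = \frac{3}{-2 + \left(n \left(-2\right) - 1\right)} = \frac{3}{-2 - \left(1 + 2 n\right)} = \frac{3}{-3 - 2 n}$)
$h{\left(17,q{\left(8,v \right)} \right)} - 1429 = - \frac{3}{3 + 2 \cdot 17} - 1429 = - \frac{3}{3 + 34} - 1429 = - \frac{3}{37} - 1429 = - \frac{52876}{37}$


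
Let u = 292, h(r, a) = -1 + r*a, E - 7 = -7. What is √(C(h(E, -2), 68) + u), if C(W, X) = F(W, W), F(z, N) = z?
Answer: √291 ≈ 17.059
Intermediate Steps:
E = 0 (E = 7 - 7 = 0)
h(r, a) = -1 + a*r
C(W, X) = W
√(C(h(E, -2), 68) + u) = √((-1 - 2*0) + 292) = √((-1 + 0) + 292) = √(-1 + 292) = √291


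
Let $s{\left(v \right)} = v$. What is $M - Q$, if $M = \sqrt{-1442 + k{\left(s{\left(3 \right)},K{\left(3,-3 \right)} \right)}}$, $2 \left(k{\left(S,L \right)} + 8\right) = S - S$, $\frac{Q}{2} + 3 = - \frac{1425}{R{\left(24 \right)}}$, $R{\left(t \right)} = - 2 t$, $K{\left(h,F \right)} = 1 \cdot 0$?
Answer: $- \frac{427}{8} + 5 i \sqrt{58} \approx -53.375 + 38.079 i$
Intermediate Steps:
$K{\left(h,F \right)} = 0$
$Q = \frac{427}{8}$ ($Q = -6 + 2 \left(- \frac{1425}{\left(-2\right) 24}\right) = -6 + 2 \left(- \frac{1425}{-48}\right) = -6 + 2 \left(\left(-1425\right) \left(- \frac{1}{48}\right)\right) = -6 + 2 \cdot \frac{475}{16} = -6 + \frac{475}{8} = \frac{427}{8} \approx 53.375$)
$k{\left(S,L \right)} = -8$ ($k{\left(S,L \right)} = -8 + \frac{S - S}{2} = -8 + \frac{1}{2} \cdot 0 = -8 + 0 = -8$)
$M = 5 i \sqrt{58}$ ($M = \sqrt{-1442 - 8} = \sqrt{-1450} = 5 i \sqrt{58} \approx 38.079 i$)
$M - Q = 5 i \sqrt{58} - \frac{427}{8} = - \frac{427}{8} + 5 i \sqrt{58}$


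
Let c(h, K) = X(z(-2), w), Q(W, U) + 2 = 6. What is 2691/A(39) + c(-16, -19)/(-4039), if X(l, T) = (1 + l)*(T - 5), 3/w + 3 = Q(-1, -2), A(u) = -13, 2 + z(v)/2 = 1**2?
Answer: -836075/4039 ≈ -207.00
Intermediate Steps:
z(v) = -2 (z(v) = -4 + 2*1**2 = -4 + 2*1 = -4 + 2 = -2)
Q(W, U) = 4 (Q(W, U) = -2 + 6 = 4)
w = 3 (w = 3/(-3 + 4) = 3/1 = 3*1 = 3)
X(l, T) = (1 + l)*(-5 + T)
c(h, K) = 2 (c(h, K) = -5 + 3 - 5*(-2) + 3*(-2) = -5 + 3 + 10 - 6 = 2)
2691/A(39) + c(-16, -19)/(-4039) = 2691/(-13) + 2/(-4039) = 2691*(-1/13) + 2*(-1/4039) = -207 - 2/4039 = -836075/4039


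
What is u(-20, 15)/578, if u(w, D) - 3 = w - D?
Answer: -16/289 ≈ -0.055363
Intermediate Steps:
u(w, D) = 3 + w - D (u(w, D) = 3 + (w - D) = 3 + w - D)
u(-20, 15)/578 = (3 - 20 - 1*15)/578 = (3 - 20 - 15)*(1/578) = -32*1/578 = -16/289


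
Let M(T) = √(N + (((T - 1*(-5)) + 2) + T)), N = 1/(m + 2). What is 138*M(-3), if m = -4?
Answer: 69*√2 ≈ 97.581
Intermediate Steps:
N = -½ (N = 1/(-4 + 2) = 1/(-2) = -½ ≈ -0.50000)
M(T) = √(13/2 + 2*T) (M(T) = √(-½ + (((T - 1*(-5)) + 2) + T)) = √(-½ + (((T + 5) + 2) + T)) = √(-½ + (((5 + T) + 2) + T)) = √(-½ + ((7 + T) + T)) = √(-½ + (7 + 2*T)) = √(13/2 + 2*T))
138*M(-3) = 138*(√(26 + 8*(-3))/2) = 138*(√(26 - 24)/2) = 138*(√2/2) = 69*√2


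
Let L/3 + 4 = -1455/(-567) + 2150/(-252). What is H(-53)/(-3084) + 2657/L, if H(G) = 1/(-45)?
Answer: -46461042193/522784260 ≈ -88.872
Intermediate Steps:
H(G) = -1/45
L = -3767/126 (L = -12 + 3*(-1455/(-567) + 2150/(-252)) = -12 + 3*(-1455*(-1/567) + 2150*(-1/252)) = -12 + 3*(485/189 - 1075/126) = -12 + 3*(-2255/378) = -12 - 2255/126 = -3767/126 ≈ -29.897)
H(-53)/(-3084) + 2657/L = -1/45/(-3084) + 2657/(-3767/126) = -1/45*(-1/3084) + 2657*(-126/3767) = 1/138780 - 334782/3767 = -46461042193/522784260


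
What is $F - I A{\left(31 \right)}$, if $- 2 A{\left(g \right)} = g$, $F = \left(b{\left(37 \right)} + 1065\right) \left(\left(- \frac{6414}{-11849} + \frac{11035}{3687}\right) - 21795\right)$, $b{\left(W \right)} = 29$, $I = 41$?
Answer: $- \frac{2082941248443703}{87374526} \approx -2.3839 \cdot 10^{7}$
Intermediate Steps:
$F = - \frac{1041498387477488}{43687263}$ ($F = \left(29 + 1065\right) \left(\left(- \frac{6414}{-11849} + \frac{11035}{3687}\right) - 21795\right) = 1094 \left(\left(\left(-6414\right) \left(- \frac{1}{11849}\right) + 11035 \cdot \frac{1}{3687}\right) - 21795\right) = 1094 \left(\left(\frac{6414}{11849} + \frac{11035}{3687}\right) - 21795\right) = 1094 \left(\frac{154402133}{43687263} - 21795\right) = 1094 \left(- \frac{952009494952}{43687263}\right) = - \frac{1041498387477488}{43687263} \approx -2.384 \cdot 10^{7}$)
$A{\left(g \right)} = - \frac{g}{2}$
$F - I A{\left(31 \right)} = - \frac{1041498387477488}{43687263} - 41 \left(\left(- \frac{1}{2}\right) 31\right) = - \frac{1041498387477488}{43687263} - 41 \left(- \frac{31}{2}\right) = - \frac{1041498387477488}{43687263} - - \frac{1271}{2} = - \frac{1041498387477488}{43687263} + \frac{1271}{2} = - \frac{2082941248443703}{87374526}$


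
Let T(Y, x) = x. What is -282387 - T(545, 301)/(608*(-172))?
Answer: -686765177/2432 ≈ -2.8239e+5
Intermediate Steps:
-282387 - T(545, 301)/(608*(-172)) = -282387 - 301/(608*(-172)) = -282387 - 301/(-104576) = -282387 - 301*(-1)/104576 = -282387 - 1*(-7/2432) = -282387 + 7/2432 = -686765177/2432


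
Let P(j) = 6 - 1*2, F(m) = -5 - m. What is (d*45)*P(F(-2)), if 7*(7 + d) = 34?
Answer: -2700/7 ≈ -385.71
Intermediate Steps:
d = -15/7 (d = -7 + (1/7)*34 = -7 + 34/7 = -15/7 ≈ -2.1429)
P(j) = 4 (P(j) = 6 - 2 = 4)
(d*45)*P(F(-2)) = -15/7*45*4 = -675/7*4 = -2700/7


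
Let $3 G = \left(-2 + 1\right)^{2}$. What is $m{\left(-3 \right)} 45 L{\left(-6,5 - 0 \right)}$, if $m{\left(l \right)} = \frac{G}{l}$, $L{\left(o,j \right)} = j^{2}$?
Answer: $-125$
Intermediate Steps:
$G = \frac{1}{3}$ ($G = \frac{\left(-2 + 1\right)^{2}}{3} = \frac{\left(-1\right)^{2}}{3} = \frac{1}{3} \cdot 1 = \frac{1}{3} \approx 0.33333$)
$m{\left(l \right)} = \frac{1}{3 l}$
$m{\left(-3 \right)} 45 L{\left(-6,5 - 0 \right)} = \frac{1}{3 \left(-3\right)} 45 \left(5 - 0\right)^{2} = \frac{1}{3} \left(- \frac{1}{3}\right) 45 \left(5 + 0\right)^{2} = \left(- \frac{1}{9}\right) 45 \cdot 5^{2} = \left(-5\right) 25 = -125$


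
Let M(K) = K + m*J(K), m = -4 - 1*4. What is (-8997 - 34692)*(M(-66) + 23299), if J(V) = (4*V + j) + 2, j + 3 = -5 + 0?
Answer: -1109394777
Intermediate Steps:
j = -8 (j = -3 + (-5 + 0) = -3 - 5 = -8)
J(V) = -6 + 4*V (J(V) = (4*V - 8) + 2 = (-8 + 4*V) + 2 = -6 + 4*V)
m = -8 (m = -4 - 4 = -8)
M(K) = 48 - 31*K (M(K) = K - 8*(-6 + 4*K) = K + (48 - 32*K) = 48 - 31*K)
(-8997 - 34692)*(M(-66) + 23299) = (-8997 - 34692)*((48 - 31*(-66)) + 23299) = -43689*((48 + 2046) + 23299) = -43689*(2094 + 23299) = -43689*25393 = -1109394777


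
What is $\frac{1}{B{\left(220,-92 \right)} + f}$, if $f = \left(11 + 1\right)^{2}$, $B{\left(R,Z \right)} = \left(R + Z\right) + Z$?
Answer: $\frac{1}{180} \approx 0.0055556$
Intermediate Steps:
$B{\left(R,Z \right)} = R + 2 Z$
$f = 144$ ($f = 12^{2} = 144$)
$\frac{1}{B{\left(220,-92 \right)} + f} = \frac{1}{\left(220 + 2 \left(-92\right)\right) + 144} = \frac{1}{\left(220 - 184\right) + 144} = \frac{1}{36 + 144} = \frac{1}{180}$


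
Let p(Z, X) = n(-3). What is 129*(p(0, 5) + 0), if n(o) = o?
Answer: -387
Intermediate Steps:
p(Z, X) = -3
129*(p(0, 5) + 0) = 129*(-3 + 0) = 129*(-3) = -387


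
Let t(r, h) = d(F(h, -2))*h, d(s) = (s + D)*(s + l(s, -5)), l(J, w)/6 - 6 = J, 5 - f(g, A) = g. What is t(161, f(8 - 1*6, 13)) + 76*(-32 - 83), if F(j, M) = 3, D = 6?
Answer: -7201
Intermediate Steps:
f(g, A) = 5 - g
l(J, w) = 36 + 6*J
d(s) = (6 + s)*(36 + 7*s) (d(s) = (s + 6)*(s + (36 + 6*s)) = (6 + s)*(36 + 7*s))
t(r, h) = 513*h (t(r, h) = (216 + 7*3² + 78*3)*h = (216 + 7*9 + 234)*h = (216 + 63 + 234)*h = 513*h)
t(161, f(8 - 1*6, 13)) + 76*(-32 - 83) = 513*(5 - (8 - 1*6)) + 76*(-32 - 83) = 513*(5 - (8 - 6)) + 76*(-115) = 513*(5 - 1*2) - 8740 = 513*(5 - 2) - 8740 = 513*3 - 8740 = 1539 - 8740 = -7201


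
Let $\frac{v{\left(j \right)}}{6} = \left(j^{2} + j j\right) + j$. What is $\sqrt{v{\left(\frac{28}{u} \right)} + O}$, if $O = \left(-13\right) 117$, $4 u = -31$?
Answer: $\frac{i \sqrt{1331985}}{31} \approx 37.23 i$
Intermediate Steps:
$u = - \frac{31}{4}$ ($u = \frac{1}{4} \left(-31\right) = - \frac{31}{4} \approx -7.75$)
$v{\left(j \right)} = 6 j + 12 j^{2}$ ($v{\left(j \right)} = 6 \left(\left(j^{2} + j j\right) + j\right) = 6 \left(\left(j^{2} + j^{2}\right) + j\right) = 6 \left(2 j^{2} + j\right) = 6 \left(j + 2 j^{2}\right) = 6 j + 12 j^{2}$)
$O = -1521$
$\sqrt{v{\left(\frac{28}{u} \right)} + O} = \sqrt{6 \frac{28}{- \frac{31}{4}} \left(1 + 2 \frac{28}{- \frac{31}{4}}\right) - 1521} = \sqrt{6 \cdot 28 \left(- \frac{4}{31}\right) \left(1 + 2 \cdot 28 \left(- \frac{4}{31}\right)\right) - 1521} = \sqrt{6 \left(- \frac{112}{31}\right) \left(1 + 2 \left(- \frac{112}{31}\right)\right) - 1521} = \sqrt{6 \left(- \frac{112}{31}\right) \left(1 - \frac{224}{31}\right) - 1521} = \sqrt{6 \left(- \frac{112}{31}\right) \left(- \frac{193}{31}\right) - 1521} = \sqrt{\frac{129696}{961} - 1521} = \sqrt{- \frac{1331985}{961}} = \frac{i \sqrt{1331985}}{31}$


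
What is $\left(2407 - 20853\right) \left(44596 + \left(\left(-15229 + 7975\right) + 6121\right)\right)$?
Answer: $-801718498$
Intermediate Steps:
$\left(2407 - 20853\right) \left(44596 + \left(\left(-15229 + 7975\right) + 6121\right)\right) = - 18446 \left(44596 + \left(-7254 + 6121\right)\right) = - 18446 \left(44596 - 1133\right) = \left(-18446\right) 43463 = -801718498$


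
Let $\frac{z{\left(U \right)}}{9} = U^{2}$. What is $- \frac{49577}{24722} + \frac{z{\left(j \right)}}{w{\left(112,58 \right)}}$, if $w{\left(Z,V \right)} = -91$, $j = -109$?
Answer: $- \frac{2648010245}{2249702} \approx -1177.0$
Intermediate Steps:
$z{\left(U \right)} = 9 U^{2}$
$- \frac{49577}{24722} + \frac{z{\left(j \right)}}{w{\left(112,58 \right)}} = - \frac{49577}{24722} + \frac{9 \left(-109\right)^{2}}{-91} = \left(-49577\right) \frac{1}{24722} + 9 \cdot 11881 \left(- \frac{1}{91}\right) = - \frac{49577}{24722} + 106929 \left(- \frac{1}{91}\right) = - \frac{49577}{24722} - \frac{106929}{91} = - \frac{2648010245}{2249702}$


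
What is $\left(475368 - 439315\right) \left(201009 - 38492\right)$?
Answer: $5859225401$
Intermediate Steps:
$\left(475368 - 439315\right) \left(201009 - 38492\right) = 36053 \cdot 162517 = 5859225401$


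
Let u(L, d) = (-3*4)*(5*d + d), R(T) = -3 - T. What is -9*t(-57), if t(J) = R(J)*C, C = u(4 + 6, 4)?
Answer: 139968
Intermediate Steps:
u(L, d) = -72*d
C = -288 (C = -72*4 = -288)
t(J) = 864 + 288*J (t(J) = (-3 - J)*(-288) = 864 + 288*J)
-9*t(-57) = -9*(864 + 288*(-57)) = -9*(864 - 16416) = -9*(-15552) = 139968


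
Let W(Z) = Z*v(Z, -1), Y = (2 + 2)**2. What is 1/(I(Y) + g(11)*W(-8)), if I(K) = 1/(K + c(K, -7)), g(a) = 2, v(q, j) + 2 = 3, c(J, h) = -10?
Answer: -6/95 ≈ -0.063158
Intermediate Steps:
v(q, j) = 1 (v(q, j) = -2 + 3 = 1)
Y = 16 (Y = 4**2 = 16)
W(Z) = Z (W(Z) = Z*1 = Z)
I(K) = 1/(-10 + K) (I(K) = 1/(K - 10) = 1/(-10 + K))
1/(I(Y) + g(11)*W(-8)) = 1/(1/(-10 + 16) + 2*(-8)) = 1/(1/6 - 16) = 1/(-95/6) = -6/95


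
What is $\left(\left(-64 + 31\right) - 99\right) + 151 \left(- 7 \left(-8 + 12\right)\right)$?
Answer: $-4360$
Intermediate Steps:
$\left(\left(-64 + 31\right) - 99\right) + 151 \left(- 7 \left(-8 + 12\right)\right) = \left(-33 - 99\right) + 151 \left(\left(-7\right) 4\right) = -132 + 151 \left(-28\right) = -132 - 4228 = -4360$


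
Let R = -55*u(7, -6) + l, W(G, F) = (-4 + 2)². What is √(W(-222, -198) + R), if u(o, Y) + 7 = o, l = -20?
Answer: 4*I ≈ 4.0*I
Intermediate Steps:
u(o, Y) = -7 + o
W(G, F) = 4 (W(G, F) = (-2)² = 4)
R = -20 (R = -55*(-7 + 7) - 20 = -55*0 - 20 = 0 - 20 = -20)
√(W(-222, -198) + R) = √(4 - 20) = √(-16) = 4*I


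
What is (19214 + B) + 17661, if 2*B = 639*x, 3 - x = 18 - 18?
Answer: 75667/2 ≈ 37834.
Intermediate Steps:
x = 3 (x = 3 - (18 - 18) = 3 - 1*0 = 3 + 0 = 3)
B = 1917/2 (B = (639*3)/2 = (½)*1917 = 1917/2 ≈ 958.50)
(19214 + B) + 17661 = (19214 + 1917/2) + 17661 = 40345/2 + 17661 = 75667/2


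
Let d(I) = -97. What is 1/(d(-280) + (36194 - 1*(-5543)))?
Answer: 1/41640 ≈ 2.4015e-5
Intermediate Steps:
1/(d(-280) + (36194 - 1*(-5543))) = 1/(-97 + (36194 - 1*(-5543))) = 1/(-97 + (36194 + 5543)) = 1/(-97 + 41737) = 1/41640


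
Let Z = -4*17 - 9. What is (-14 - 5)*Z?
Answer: 1463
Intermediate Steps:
Z = -77 (Z = -68 - 9 = -77)
(-14 - 5)*Z = (-14 - 5)*(-77) = -19*(-77) = 1463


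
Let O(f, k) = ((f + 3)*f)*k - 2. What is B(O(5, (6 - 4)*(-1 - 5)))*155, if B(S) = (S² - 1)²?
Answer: 8365966330995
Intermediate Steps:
O(f, k) = -2 + f*k*(3 + f) (O(f, k) = ((3 + f)*f)*k - 2 = (f*(3 + f))*k - 2 = f*k*(3 + f) - 2 = -2 + f*k*(3 + f))
B(S) = (-1 + S²)²
B(O(5, (6 - 4)*(-1 - 5)))*155 = (-1 + (-2 + ((6 - 4)*(-1 - 5))*5² + 3*5*((6 - 4)*(-1 - 5)))²)²*155 = (-1 + (-2 + (2*(-6))*25 + 3*5*(2*(-6)))²)²*155 = (-1 + (-2 - 12*25 + 3*5*(-12))²)²*155 = (-1 + (-2 - 300 - 180)²)²*155 = (-1 + (-482)²)²*155 = (-1 + 232324)²*155 = 232323²*155 = 53973976329*155 = 8365966330995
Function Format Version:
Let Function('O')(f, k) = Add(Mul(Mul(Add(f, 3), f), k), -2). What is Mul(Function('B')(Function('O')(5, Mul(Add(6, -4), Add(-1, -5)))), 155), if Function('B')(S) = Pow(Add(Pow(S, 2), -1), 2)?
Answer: 8365966330995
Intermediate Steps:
Function('O')(f, k) = Add(-2, Mul(f, k, Add(3, f))) (Function('O')(f, k) = Add(Mul(Mul(Add(3, f), f), k), -2) = Add(Mul(Mul(f, Add(3, f)), k), -2) = Add(Mul(f, k, Add(3, f)), -2) = Add(-2, Mul(f, k, Add(3, f))))
Function('B')(S) = Pow(Add(-1, Pow(S, 2)), 2)
Mul(Function('B')(Function('O')(5, Mul(Add(6, -4), Add(-1, -5)))), 155) = Mul(Pow(Add(-1, Pow(Add(-2, Mul(Mul(Add(6, -4), Add(-1, -5)), Pow(5, 2)), Mul(3, 5, Mul(Add(6, -4), Add(-1, -5)))), 2)), 2), 155) = Mul(Pow(Add(-1, Pow(Add(-2, Mul(Mul(2, -6), 25), Mul(3, 5, Mul(2, -6))), 2)), 2), 155) = Mul(Pow(Add(-1, Pow(Add(-2, Mul(-12, 25), Mul(3, 5, -12)), 2)), 2), 155) = Mul(Pow(Add(-1, Pow(Add(-2, -300, -180), 2)), 2), 155) = Mul(Pow(Add(-1, Pow(-482, 2)), 2), 155) = Mul(Pow(Add(-1, 232324), 2), 155) = Mul(Pow(232323, 2), 155) = Mul(53973976329, 155) = 8365966330995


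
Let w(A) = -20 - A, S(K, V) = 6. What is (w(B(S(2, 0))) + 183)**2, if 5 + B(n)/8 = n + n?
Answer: 11449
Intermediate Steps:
B(n) = -40 + 16*n (B(n) = -40 + 8*(n + n) = -40 + 8*(2*n) = -40 + 16*n)
(w(B(S(2, 0))) + 183)**2 = ((-20 - (-40 + 16*6)) + 183)**2 = ((-20 - (-40 + 96)) + 183)**2 = ((-20 - 1*56) + 183)**2 = ((-20 - 56) + 183)**2 = (-76 + 183)**2 = 107**2 = 11449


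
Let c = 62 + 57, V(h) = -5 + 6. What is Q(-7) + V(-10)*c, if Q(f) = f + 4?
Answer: 116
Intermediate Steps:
V(h) = 1
c = 119
Q(f) = 4 + f
Q(-7) + V(-10)*c = (4 - 7) + 1*119 = -3 + 119 = 116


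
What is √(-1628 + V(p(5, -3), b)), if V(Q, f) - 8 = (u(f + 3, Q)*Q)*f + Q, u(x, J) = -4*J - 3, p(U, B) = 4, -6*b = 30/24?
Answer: I*√57606/6 ≈ 40.002*I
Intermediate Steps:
b = -5/24 ≈ -0.20833
u(x, J) = -3 - 4*J
V(Q, f) = 8 + Q + Q*f*(-3 - 4*Q) (V(Q, f) = 8 + (((-3 - 4*Q)*Q)*f + Q) = 8 + ((Q*(-3 - 4*Q))*f + Q) = 8 + (Q*f*(-3 - 4*Q) + Q) = 8 + (Q + Q*f*(-3 - 4*Q)) = 8 + Q + Q*f*(-3 - 4*Q))
√(-1628 + V(p(5, -3), b)) = √(-1628 + (8 + 4 - 1*4*(-5/24)*(3 + 4*4))) = √(-1628 + (8 + 4 - 1*4*(-5/24)*(3 + 16))) = √(-1628 + (8 + 4 - 1*4*(-5/24)*19)) = √(-1628 + (8 + 4 + 95/6)) = √(-1628 + 167/6) = √(-9601/6) = I*√57606/6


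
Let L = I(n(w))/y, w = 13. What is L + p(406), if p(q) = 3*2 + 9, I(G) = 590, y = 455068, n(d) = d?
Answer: 3413305/227534 ≈ 15.001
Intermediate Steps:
p(q) = 15 (p(q) = 6 + 9 = 15)
L = 295/227534 (L = 590/455068 = 590*(1/455068) = 295/227534 ≈ 0.0012965)
L + p(406) = 295/227534 + 15 = 3413305/227534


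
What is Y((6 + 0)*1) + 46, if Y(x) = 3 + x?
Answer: 55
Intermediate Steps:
Y((6 + 0)*1) + 46 = (3 + (6 + 0)*1) + 46 = (3 + 6*1) + 46 = (3 + 6) + 46 = 9 + 46 = 55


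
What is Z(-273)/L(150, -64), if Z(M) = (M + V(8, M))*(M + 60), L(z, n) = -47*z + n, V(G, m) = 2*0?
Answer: -58149/7114 ≈ -8.1739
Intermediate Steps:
V(G, m) = 0
L(z, n) = n - 47*z
Z(M) = M*(60 + M) (Z(M) = (M + 0)*(M + 60) = M*(60 + M))
Z(-273)/L(150, -64) = (-273*(60 - 273))/(-64 - 47*150) = (-273*(-213))/(-64 - 7050) = 58149/(-7114) = 58149*(-1/7114) = -58149/7114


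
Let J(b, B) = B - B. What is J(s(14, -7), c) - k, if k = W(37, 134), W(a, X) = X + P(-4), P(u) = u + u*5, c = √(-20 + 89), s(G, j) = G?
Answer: -110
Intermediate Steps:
c = √69 ≈ 8.3066
P(u) = 6*u (P(u) = u + 5*u = 6*u)
J(b, B) = 0
W(a, X) = -24 + X (W(a, X) = X + 6*(-4) = X - 24 = -24 + X)
k = 110 (k = -24 + 134 = 110)
J(s(14, -7), c) - k = 0 - 1*110 = 0 - 110 = -110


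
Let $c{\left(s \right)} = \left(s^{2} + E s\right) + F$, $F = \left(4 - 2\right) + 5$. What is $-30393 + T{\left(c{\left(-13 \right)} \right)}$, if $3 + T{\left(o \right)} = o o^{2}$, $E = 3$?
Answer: $2540957$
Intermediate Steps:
$F = 7$ ($F = 2 + 5 = 7$)
$c{\left(s \right)} = 7 + s^{2} + 3 s$ ($c{\left(s \right)} = \left(s^{2} + 3 s\right) + 7 = 7 + s^{2} + 3 s$)
$T{\left(o \right)} = -3 + o^{3}$ ($T{\left(o \right)} = -3 + o o^{2} = -3 + o^{3}$)
$-30393 + T{\left(c{\left(-13 \right)} \right)} = -30393 - \left(3 - \left(7 + \left(-13\right)^{2} + 3 \left(-13\right)\right)^{3}\right) = -30393 - \left(3 - \left(7 + 169 - 39\right)^{3}\right) = -30393 - \left(3 - 137^{3}\right) = -30393 + \left(-3 + 2571353\right) = -30393 + 2571350 = 2540957$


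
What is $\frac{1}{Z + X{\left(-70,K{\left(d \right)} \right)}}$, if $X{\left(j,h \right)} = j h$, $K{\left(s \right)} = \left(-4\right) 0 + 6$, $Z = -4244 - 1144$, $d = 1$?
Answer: $- \frac{1}{5808} \approx -0.00017218$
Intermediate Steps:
$Z = -5388$
$K{\left(s \right)} = 6$ ($K{\left(s \right)} = 0 + 6 = 6$)
$X{\left(j,h \right)} = h j$
$\frac{1}{Z + X{\left(-70,K{\left(d \right)} \right)}} = \frac{1}{-5388 + 6 \left(-70\right)} = \frac{1}{-5388 - 420} = \frac{1}{-5808} = - \frac{1}{5808}$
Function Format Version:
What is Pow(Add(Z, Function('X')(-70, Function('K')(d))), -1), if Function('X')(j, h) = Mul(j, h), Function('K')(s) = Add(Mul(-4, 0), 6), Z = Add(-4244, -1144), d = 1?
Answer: Rational(-1, 5808) ≈ -0.00017218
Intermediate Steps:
Z = -5388
Function('K')(s) = 6 (Function('K')(s) = Add(0, 6) = 6)
Function('X')(j, h) = Mul(h, j)
Pow(Add(Z, Function('X')(-70, Function('K')(d))), -1) = Pow(Add(-5388, Mul(6, -70)), -1) = Pow(Add(-5388, -420), -1) = Pow(-5808, -1) = Rational(-1, 5808)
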